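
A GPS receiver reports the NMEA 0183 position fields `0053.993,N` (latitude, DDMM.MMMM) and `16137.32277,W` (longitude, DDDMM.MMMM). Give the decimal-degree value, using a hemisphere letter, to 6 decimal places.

Latitude: degrees = first 2 digits = 0, minutes = 53.993; 0 + 53.993/60 = 0.8998833
λ: degrees = first 3 digits = 161, minutes = 37.32277; 161 + 37.32277/60 = 161.6220462

0.899883° N, 161.622046° W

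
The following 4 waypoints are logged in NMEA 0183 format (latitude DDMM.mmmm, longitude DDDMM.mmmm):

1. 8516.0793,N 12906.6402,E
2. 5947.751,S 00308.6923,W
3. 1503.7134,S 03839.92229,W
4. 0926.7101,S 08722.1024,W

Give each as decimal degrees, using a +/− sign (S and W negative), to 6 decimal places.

Point 1:
  φ: degrees = first 2 digits = 85, minutes = 16.0793; 85 + 16.0793/60 = 85.2679883
  N → positive
  Longitude: degrees = first 3 digits = 129, minutes = 6.6402; 129 + 6.6402/60 = 129.1106700
  E ⇒ keep positive
Point 2:
  Lat: degrees = first 2 digits = 59, minutes = 47.751; 59 + 47.751/60 = 59.7958500
  S ⇒ negate
  Longitude: split at 3 digits → 003° and 8.6923′; 3 + 8.6923/60 = 3.1448717
  W ⇒ negate
Point 3:
  Latitude: degrees = first 2 digits = 15, minutes = 3.7134; 15 + 3.7134/60 = 15.0618900
  hemisphere S, so the sign is −
  Longitude: degrees = first 3 digits = 38, minutes = 39.92229; 38 + 39.92229/60 = 38.6653715
  hemisphere W, so the sign is −
Point 4:
  φ: degrees = first 2 digits = 9, minutes = 26.7101; 9 + 26.7101/60 = 9.4451683
  S → negative
  λ: degrees = first 3 digits = 87, minutes = 22.1024; 87 + 22.1024/60 = 87.3683733
  hemisphere W, so the sign is −

1. 85.267988, 129.110670
2. -59.795850, -3.144872
3. -15.061890, -38.665372
4. -9.445168, -87.368373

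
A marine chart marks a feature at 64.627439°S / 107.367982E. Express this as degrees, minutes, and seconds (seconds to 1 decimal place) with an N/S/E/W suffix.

φ: 0.627439° → 37.64634′; 0.64634 × 60 = 38.780″
Longitude: 0.367982 × 60 = 22.07892′ → 22′, remainder × 60 = 4.735″

64°37′38.8″ S, 107°22′4.7″ E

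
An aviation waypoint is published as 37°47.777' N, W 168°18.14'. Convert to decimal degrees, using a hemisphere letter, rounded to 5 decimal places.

37.79628° N, 168.30233° W

Lat: 37 + 47.777/60 = 37.796283
λ: 168 + 18.14/60 = 168.302333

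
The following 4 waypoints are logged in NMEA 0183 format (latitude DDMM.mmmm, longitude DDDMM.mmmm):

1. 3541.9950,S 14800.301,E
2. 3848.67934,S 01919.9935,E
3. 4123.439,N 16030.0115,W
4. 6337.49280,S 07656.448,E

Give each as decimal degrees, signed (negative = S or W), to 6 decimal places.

1. -35.699917, 148.005017
2. -38.811322, 19.333225
3. 41.390650, -160.500192
4. -63.624880, 76.940800

Point 1:
  φ: degrees = first 2 digits = 35, minutes = 41.995; 35 + 41.995/60 = 35.6999167
  S ⇒ negate
  Longitude: degrees = first 3 digits = 148, minutes = 0.301; 148 + 0.301/60 = 148.0050167
  E → positive
Point 2:
  Latitude: degrees = first 2 digits = 38, minutes = 48.67934; 38 + 48.67934/60 = 38.8113223
  S → negative
  Longitude: split at 3 digits → 019° and 19.9935′; 19 + 19.9935/60 = 19.3332250
  E → positive
Point 3:
  Lat: split at 2 digits → 41° and 23.439′; 41 + 23.439/60 = 41.3906500
  N ⇒ keep positive
  λ: split at 3 digits → 160° and 30.0115′; 160 + 30.0115/60 = 160.5001917
  W ⇒ negate
Point 4:
  Latitude: split at 2 digits → 63° and 37.4928′; 63 + 37.4928/60 = 63.6248800
  hemisphere S, so the sign is −
  λ: degrees = first 3 digits = 76, minutes = 56.448; 76 + 56.448/60 = 76.9408000
  E ⇒ keep positive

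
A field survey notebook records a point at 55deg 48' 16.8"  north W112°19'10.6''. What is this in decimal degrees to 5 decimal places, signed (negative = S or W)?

Lat: 48′ + 16.8″ = 48.28000′; 55 + 48.28000/60 = 55.804667
N → positive
λ: 19′ + 10.6″ = 19.17667′; 112 + 19.17667/60 = 112.319611
hemisphere W, so the sign is −

55.80467, -112.31961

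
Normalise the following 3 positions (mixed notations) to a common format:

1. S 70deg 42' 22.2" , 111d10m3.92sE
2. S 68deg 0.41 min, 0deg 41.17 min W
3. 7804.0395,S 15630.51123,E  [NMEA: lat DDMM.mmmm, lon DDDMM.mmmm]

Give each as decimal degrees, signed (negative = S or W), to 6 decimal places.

1. -70.706167, 111.167756
2. -68.006833, -0.686167
3. -78.067325, 156.508521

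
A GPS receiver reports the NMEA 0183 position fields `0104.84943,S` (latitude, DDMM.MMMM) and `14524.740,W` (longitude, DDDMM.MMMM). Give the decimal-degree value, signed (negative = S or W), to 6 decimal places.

-1.080824, -145.412333

φ: split at 2 digits → 01° and 4.84943′; 1 + 4.84943/60 = 1.0808238
hemisphere S, so the sign is −
Lon: split at 3 digits → 145° and 24.74′; 145 + 24.74/60 = 145.4123333
W ⇒ negate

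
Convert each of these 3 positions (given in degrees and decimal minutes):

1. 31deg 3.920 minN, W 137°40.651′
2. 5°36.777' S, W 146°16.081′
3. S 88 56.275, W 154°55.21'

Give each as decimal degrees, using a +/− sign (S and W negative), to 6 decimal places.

Point 1:
  Lat: 3.92′ = 0.065333°; total 31.0653333
  N ⇒ keep positive
  λ: 40.651′ = 0.677517°; total 137.6775167
  W ⇒ negate
Point 2:
  φ: 5 + 36.777/60 = 5.6129500
  S ⇒ negate
  Longitude: 16.081′ = 0.268017°; total 146.2680167
  hemisphere W, so the sign is −
Point 3:
  Lat: 88 + 56.275/60 = 88.9379167
  S ⇒ negate
  Lon: 55.21′ = 0.920167°; total 154.9201667
  W ⇒ negate

1. 31.065333, -137.677517
2. -5.612950, -146.268017
3. -88.937917, -154.920167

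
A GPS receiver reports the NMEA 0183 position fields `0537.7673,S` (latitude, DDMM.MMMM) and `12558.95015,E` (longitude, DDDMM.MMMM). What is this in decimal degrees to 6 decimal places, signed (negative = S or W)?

-5.629455, 125.982503

φ: split at 2 digits → 05° and 37.7673′; 5 + 37.7673/60 = 5.6294550
S ⇒ negate
λ: degrees = first 3 digits = 125, minutes = 58.95015; 125 + 58.95015/60 = 125.9825025
E → positive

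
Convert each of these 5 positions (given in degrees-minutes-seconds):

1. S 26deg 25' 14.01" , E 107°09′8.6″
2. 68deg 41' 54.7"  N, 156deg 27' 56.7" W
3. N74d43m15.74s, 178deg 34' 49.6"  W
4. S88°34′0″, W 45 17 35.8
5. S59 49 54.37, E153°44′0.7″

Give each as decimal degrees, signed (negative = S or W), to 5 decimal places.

1. -26.42056, 107.15239
2. 68.69853, -156.46575
3. 74.72104, -178.58044
4. -88.56667, -45.29328
5. -59.83177, 153.73353

Point 1:
  Latitude: 26° + 25/60 + 14.01/3600 = 26 + 0.416667 + 0.003892 = 26.420558
  S ⇒ negate
  Longitude: 9′ + 8.6″ = 9.14333′; 107 + 9.14333/60 = 107.152389
  E → positive
Point 2:
  Lat: 41′ + 54.7″ = 41.91167′; 68 + 41.91167/60 = 68.698528
  N → positive
  Longitude: 156° + 27/60 + 56.7/3600 = 156 + 0.450000 + 0.015750 = 156.465750
  hemisphere W, so the sign is −
Point 3:
  Latitude: 74 + 43/60 + 15.74/3600 = 74.721039
  N → positive
  λ: 178 + 34/60 + 49.6/3600 = 178.580444
  hemisphere W, so the sign is −
Point 4:
  Latitude: 34′ + 0″ = 34.00000′; 88 + 34.00000/60 = 88.566667
  S ⇒ negate
  Longitude: 45° + 17/60 + 35.8/3600 = 45 + 0.283333 + 0.009944 = 45.293278
  W → negative
Point 5:
  φ: 59° + 49/60 + 54.37/3600 = 59 + 0.816667 + 0.015103 = 59.831769
  S ⇒ negate
  Lon: 153° + 44/60 + 0.7/3600 = 153 + 0.733333 + 0.000194 = 153.733528
  E ⇒ keep positive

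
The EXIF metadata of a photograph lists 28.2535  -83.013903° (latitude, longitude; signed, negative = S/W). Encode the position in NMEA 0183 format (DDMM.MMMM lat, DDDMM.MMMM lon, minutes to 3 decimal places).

2815.210,N / 08300.834,W

Latitude: minutes = (28.253500 − 28) × 60 = 15.21000
Longitude is negative → W; |value| = 83.013903
Longitude: minutes = (83.013903 − 83) × 60 = 0.83418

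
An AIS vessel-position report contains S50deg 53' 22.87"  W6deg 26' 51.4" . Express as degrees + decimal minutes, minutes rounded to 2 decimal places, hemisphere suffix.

50° 53.38′ S, 6° 26.86′ W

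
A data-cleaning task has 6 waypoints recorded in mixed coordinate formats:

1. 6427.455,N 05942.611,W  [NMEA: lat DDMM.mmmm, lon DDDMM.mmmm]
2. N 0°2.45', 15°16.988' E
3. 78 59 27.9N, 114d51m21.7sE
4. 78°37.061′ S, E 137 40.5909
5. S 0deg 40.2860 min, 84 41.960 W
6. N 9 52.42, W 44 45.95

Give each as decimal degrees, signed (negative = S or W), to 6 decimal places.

Point 1:
  Lat: split at 2 digits → 64° and 27.455′; 64 + 27.455/60 = 64.4575833
  N ⇒ keep positive
  Lon: degrees = first 3 digits = 59, minutes = 42.611; 59 + 42.611/60 = 59.7101833
  W ⇒ negate
Point 2:
  Lat: 2.45′ = 0.040833°; total 0.0408333
  N ⇒ keep positive
  Lon: 15 + 16.988/60 = 15.2831333
  E → positive
Point 3:
  Lat: 78° + 59/60 + 27.9/3600 = 78 + 0.983333 + 0.007750 = 78.9910833
  N ⇒ keep positive
  λ: 51′ + 21.7″ = 51.36167′; 114 + 51.36167/60 = 114.8560278
  E ⇒ keep positive
Point 4:
  φ: 78 + 37.061/60 = 78.6176833
  S ⇒ negate
  Longitude: 137 + 40.5909/60 = 137.6765150
  E ⇒ keep positive
Point 5:
  Lat: 40.286′ = 0.671433°; total 0.6714333
  S ⇒ negate
  Longitude: 41.96′ = 0.699333°; total 84.6993333
  hemisphere W, so the sign is −
Point 6:
  Latitude: 52.42′ = 0.873667°; total 9.8736667
  N ⇒ keep positive
  Longitude: 45.95′ = 0.765833°; total 44.7658333
  W ⇒ negate

1. 64.457583, -59.710183
2. 0.040833, 15.283133
3. 78.991083, 114.856028
4. -78.617683, 137.676515
5. -0.671433, -84.699333
6. 9.873667, -44.765833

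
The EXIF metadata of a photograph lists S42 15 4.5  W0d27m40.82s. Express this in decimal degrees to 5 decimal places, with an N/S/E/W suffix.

42.25125° S, 0.46134° W

Lat: 42 + 15/60 + 4.5/3600 = 42.251250
λ: 27′ + 40.82″ = 27.68033′; 0 + 27.68033/60 = 0.461339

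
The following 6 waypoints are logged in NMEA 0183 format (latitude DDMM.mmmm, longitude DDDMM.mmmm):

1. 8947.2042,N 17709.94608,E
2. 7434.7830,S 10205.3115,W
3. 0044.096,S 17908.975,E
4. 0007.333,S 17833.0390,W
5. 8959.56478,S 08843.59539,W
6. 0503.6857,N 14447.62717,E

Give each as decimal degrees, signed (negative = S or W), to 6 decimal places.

Point 1:
  φ: split at 2 digits → 89° and 47.2042′; 89 + 47.2042/60 = 89.7867367
  N ⇒ keep positive
  Lon: degrees = first 3 digits = 177, minutes = 9.94608; 177 + 9.94608/60 = 177.1657680
  E → positive
Point 2:
  Lat: degrees = first 2 digits = 74, minutes = 34.783; 74 + 34.783/60 = 74.5797167
  hemisphere S, so the sign is −
  Longitude: split at 3 digits → 102° and 5.3115′; 102 + 5.3115/60 = 102.0885250
  hemisphere W, so the sign is −
Point 3:
  φ: split at 2 digits → 00° and 44.096′; 0 + 44.096/60 = 0.7349333
  hemisphere S, so the sign is −
  λ: degrees = first 3 digits = 179, minutes = 8.975; 179 + 8.975/60 = 179.1495833
  E ⇒ keep positive
Point 4:
  Lat: split at 2 digits → 00° and 7.333′; 0 + 7.333/60 = 0.1222167
  S ⇒ negate
  Longitude: split at 3 digits → 178° and 33.039′; 178 + 33.039/60 = 178.5506500
  hemisphere W, so the sign is −
Point 5:
  Latitude: degrees = first 2 digits = 89, minutes = 59.56478; 89 + 59.56478/60 = 89.9927463
  S → negative
  Lon: degrees = first 3 digits = 88, minutes = 43.59539; 88 + 43.59539/60 = 88.7265898
  hemisphere W, so the sign is −
Point 6:
  Lat: degrees = first 2 digits = 5, minutes = 3.6857; 5 + 3.6857/60 = 5.0614283
  N ⇒ keep positive
  Longitude: split at 3 digits → 144° and 47.62717′; 144 + 47.62717/60 = 144.7937862
  E ⇒ keep positive

1. 89.786737, 177.165768
2. -74.579717, -102.088525
3. -0.734933, 179.149583
4. -0.122217, -178.550650
5. -89.992746, -88.726590
6. 5.061428, 144.793786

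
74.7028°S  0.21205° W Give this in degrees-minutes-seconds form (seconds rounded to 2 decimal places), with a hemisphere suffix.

Lat: 0.702800° → 42.16800′; 0.16800 × 60 = 10.0800″
Lon: 0.212050 × 60 = 12.72300′ → 12′, remainder × 60 = 43.3800″

74°42′10.08″ S, 0°12′43.38″ W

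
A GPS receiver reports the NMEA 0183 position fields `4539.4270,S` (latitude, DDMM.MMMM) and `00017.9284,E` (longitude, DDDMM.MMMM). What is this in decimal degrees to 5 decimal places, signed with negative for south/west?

Latitude: split at 2 digits → 45° and 39.427′; 45 + 39.427/60 = 45.657117
S → negative
Longitude: degrees = first 3 digits = 0, minutes = 17.9284; 0 + 17.9284/60 = 0.298807
E → positive

-45.65712, 0.29881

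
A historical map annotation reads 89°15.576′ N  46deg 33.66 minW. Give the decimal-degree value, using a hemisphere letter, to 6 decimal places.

89.259600° N, 46.561000° W

Lat: 89 + 15.576/60 = 89.2596000
Longitude: 46 + 33.66/60 = 46.5610000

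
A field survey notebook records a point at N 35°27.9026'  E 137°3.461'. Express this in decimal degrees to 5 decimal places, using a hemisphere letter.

35.46504° N, 137.05768° E

φ: 35 + 27.9026/60 = 35.465043
Longitude: 3.461′ = 0.057683°; total 137.057683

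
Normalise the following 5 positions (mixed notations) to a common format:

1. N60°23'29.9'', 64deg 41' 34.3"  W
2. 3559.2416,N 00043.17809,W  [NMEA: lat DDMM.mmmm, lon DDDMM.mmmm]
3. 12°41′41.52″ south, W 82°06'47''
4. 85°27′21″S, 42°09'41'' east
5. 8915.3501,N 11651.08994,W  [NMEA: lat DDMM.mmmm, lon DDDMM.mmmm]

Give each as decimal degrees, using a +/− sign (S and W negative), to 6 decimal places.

1. 60.391639, -64.692861
2. 35.987360, -0.719635
3. -12.694867, -82.113056
4. -85.455833, 42.161389
5. 89.255835, -116.851499

Point 1:
  Lat: 60 + 23/60 + 29.9/3600 = 60.3916389
  N ⇒ keep positive
  Lon: 64° + 41/60 + 34.3/3600 = 64 + 0.683333 + 0.009528 = 64.6928611
  W → negative
Point 2:
  Latitude: split at 2 digits → 35° and 59.2416′; 35 + 59.2416/60 = 35.9873600
  N → positive
  λ: split at 3 digits → 000° and 43.17809′; 0 + 43.17809/60 = 0.7196348
  W → negative
Point 3:
  Lat: 41′ + 41.52″ = 41.69200′; 12 + 41.69200/60 = 12.6948667
  S ⇒ negate
  λ: 6′ + 47″ = 6.78333′; 82 + 6.78333/60 = 82.1130556
  W → negative
Point 4:
  φ: 85 + 27/60 + 21/3600 = 85.4558333
  S ⇒ negate
  Lon: 9′ + 41″ = 9.68333′; 42 + 9.68333/60 = 42.1613889
  E → positive
Point 5:
  Latitude: degrees = first 2 digits = 89, minutes = 15.3501; 89 + 15.3501/60 = 89.2558350
  N → positive
  Lon: split at 3 digits → 116° and 51.08994′; 116 + 51.08994/60 = 116.8514990
  hemisphere W, so the sign is −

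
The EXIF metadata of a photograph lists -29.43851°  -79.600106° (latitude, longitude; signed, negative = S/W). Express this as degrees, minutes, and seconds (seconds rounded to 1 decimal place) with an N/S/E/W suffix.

29°26′18.6″ S, 79°36′0.4″ W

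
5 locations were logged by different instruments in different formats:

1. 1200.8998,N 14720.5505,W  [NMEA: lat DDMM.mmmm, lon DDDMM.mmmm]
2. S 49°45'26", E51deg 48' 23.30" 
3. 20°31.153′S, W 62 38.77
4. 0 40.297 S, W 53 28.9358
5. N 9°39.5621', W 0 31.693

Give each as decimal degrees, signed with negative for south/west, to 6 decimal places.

1. 12.014997, -147.342508
2. -49.757222, 51.806472
3. -20.519217, -62.646167
4. -0.671617, -53.482263
5. 9.659368, -0.528217

Point 1:
  Latitude: split at 2 digits → 12° and 0.8998′; 12 + 0.8998/60 = 12.0149967
  N → positive
  Longitude: split at 3 digits → 147° and 20.5505′; 147 + 20.5505/60 = 147.3425083
  W → negative
Point 2:
  Latitude: 49° + 45/60 + 26/3600 = 49 + 0.750000 + 0.007222 = 49.7572222
  hemisphere S, so the sign is −
  Lon: 48′ + 23.3″ = 48.38833′; 51 + 48.38833/60 = 51.8064722
  E → positive
Point 3:
  φ: 31.153′ = 0.519217°; total 20.5192167
  hemisphere S, so the sign is −
  Longitude: 62 + 38.77/60 = 62.6461667
  hemisphere W, so the sign is −
Point 4:
  Latitude: 0 + 40.297/60 = 0.6716167
  hemisphere S, so the sign is −
  Lon: 53 + 28.9358/60 = 53.4822633
  W → negative
Point 5:
  φ: 9 + 39.5621/60 = 9.6593683
  N → positive
  Lon: 0 + 31.693/60 = 0.5282167
  W ⇒ negate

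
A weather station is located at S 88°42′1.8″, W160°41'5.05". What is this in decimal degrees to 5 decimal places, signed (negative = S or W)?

φ: 88° + 42/60 + 1.8/3600 = 88 + 0.700000 + 0.000500 = 88.700500
hemisphere S, so the sign is −
λ: 160° + 41/60 + 5.05/3600 = 160 + 0.683333 + 0.001403 = 160.684736
W → negative

-88.70050, -160.68474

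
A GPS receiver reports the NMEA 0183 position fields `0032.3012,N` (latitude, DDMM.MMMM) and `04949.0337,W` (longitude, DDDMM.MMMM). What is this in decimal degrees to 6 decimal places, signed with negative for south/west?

φ: degrees = first 2 digits = 0, minutes = 32.3012; 0 + 32.3012/60 = 0.5383533
N → positive
Lon: split at 3 digits → 049° and 49.0337′; 49 + 49.0337/60 = 49.8172283
W → negative

0.538353, -49.817228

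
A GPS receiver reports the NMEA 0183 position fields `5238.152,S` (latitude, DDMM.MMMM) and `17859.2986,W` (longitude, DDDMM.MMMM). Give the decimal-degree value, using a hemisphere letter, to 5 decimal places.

φ: degrees = first 2 digits = 52, minutes = 38.152; 52 + 38.152/60 = 52.635867
Lon: split at 3 digits → 178° and 59.2986′; 178 + 59.2986/60 = 178.988310

52.63587° S, 178.98831° W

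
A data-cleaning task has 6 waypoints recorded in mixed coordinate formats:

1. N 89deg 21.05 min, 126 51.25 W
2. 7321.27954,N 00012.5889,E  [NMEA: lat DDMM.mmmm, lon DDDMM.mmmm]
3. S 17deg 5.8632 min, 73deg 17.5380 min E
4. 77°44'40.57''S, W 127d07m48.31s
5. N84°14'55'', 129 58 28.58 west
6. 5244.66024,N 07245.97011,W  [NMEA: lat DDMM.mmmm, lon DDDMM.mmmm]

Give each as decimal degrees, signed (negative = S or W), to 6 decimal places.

Point 1:
  Lat: 89 + 21.05/60 = 89.3508333
  N ⇒ keep positive
  Lon: 126 + 51.25/60 = 126.8541667
  W ⇒ negate
Point 2:
  φ: degrees = first 2 digits = 73, minutes = 21.27954; 73 + 21.27954/60 = 73.3546590
  N → positive
  Longitude: degrees = first 3 digits = 0, minutes = 12.5889; 0 + 12.5889/60 = 0.2098150
  E ⇒ keep positive
Point 3:
  Lat: 17 + 5.8632/60 = 17.0977200
  S ⇒ negate
  Longitude: 73 + 17.538/60 = 73.2923000
  E ⇒ keep positive
Point 4:
  φ: 77 + 44/60 + 40.57/3600 = 77.7446028
  S ⇒ negate
  λ: 7′ + 48.31″ = 7.80517′; 127 + 7.80517/60 = 127.1300861
  W ⇒ negate
Point 5:
  Lat: 14′ + 55″ = 14.91667′; 84 + 14.91667/60 = 84.2486111
  N ⇒ keep positive
  λ: 129° + 58/60 + 28.58/3600 = 129 + 0.966667 + 0.007939 = 129.9746056
  W ⇒ negate
Point 6:
  Latitude: degrees = first 2 digits = 52, minutes = 44.66024; 52 + 44.66024/60 = 52.7443373
  N ⇒ keep positive
  λ: split at 3 digits → 072° and 45.97011′; 72 + 45.97011/60 = 72.7661685
  hemisphere W, so the sign is −

1. 89.350833, -126.854167
2. 73.354659, 0.209815
3. -17.097720, 73.292300
4. -77.744603, -127.130086
5. 84.248611, -129.974606
6. 52.744337, -72.766169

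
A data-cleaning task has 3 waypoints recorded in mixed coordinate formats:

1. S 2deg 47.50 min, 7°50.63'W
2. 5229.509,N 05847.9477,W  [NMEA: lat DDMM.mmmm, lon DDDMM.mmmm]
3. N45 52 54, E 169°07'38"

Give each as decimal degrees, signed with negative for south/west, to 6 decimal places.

1. -2.791667, -7.843833
2. 52.491817, -58.799128
3. 45.881667, 169.127222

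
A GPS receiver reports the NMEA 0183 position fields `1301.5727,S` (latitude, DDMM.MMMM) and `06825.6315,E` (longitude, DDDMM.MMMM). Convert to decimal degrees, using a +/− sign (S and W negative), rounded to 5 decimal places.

-13.02621, 68.42719

Latitude: degrees = first 2 digits = 13, minutes = 1.5727; 13 + 1.5727/60 = 13.026212
S ⇒ negate
λ: degrees = first 3 digits = 68, minutes = 25.6315; 68 + 25.6315/60 = 68.427192
E ⇒ keep positive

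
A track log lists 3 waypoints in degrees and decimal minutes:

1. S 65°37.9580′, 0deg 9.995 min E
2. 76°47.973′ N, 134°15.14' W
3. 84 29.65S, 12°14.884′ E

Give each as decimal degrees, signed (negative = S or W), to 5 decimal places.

Point 1:
  Latitude: 65 + 37.958/60 = 65.632633
  hemisphere S, so the sign is −
  λ: 0 + 9.995/60 = 0.166583
  E → positive
Point 2:
  φ: 76 + 47.973/60 = 76.799550
  N ⇒ keep positive
  Longitude: 134 + 15.14/60 = 134.252333
  W ⇒ negate
Point 3:
  Lat: 29.65′ = 0.494167°; total 84.494167
  hemisphere S, so the sign is −
  λ: 14.884′ = 0.248067°; total 12.248067
  E → positive

1. -65.63263, 0.16658
2. 76.79955, -134.25233
3. -84.49417, 12.24807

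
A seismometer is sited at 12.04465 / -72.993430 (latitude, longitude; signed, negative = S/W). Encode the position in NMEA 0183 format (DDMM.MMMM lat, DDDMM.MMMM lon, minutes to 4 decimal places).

1202.6790,N / 07259.6058,W

Latitude: minutes = (12.044650 − 12) × 60 = 2.679000
Longitude is negative → W; |value| = 72.993430
Lon: 72° + 0.993430 × 60 = 72° 59.605800′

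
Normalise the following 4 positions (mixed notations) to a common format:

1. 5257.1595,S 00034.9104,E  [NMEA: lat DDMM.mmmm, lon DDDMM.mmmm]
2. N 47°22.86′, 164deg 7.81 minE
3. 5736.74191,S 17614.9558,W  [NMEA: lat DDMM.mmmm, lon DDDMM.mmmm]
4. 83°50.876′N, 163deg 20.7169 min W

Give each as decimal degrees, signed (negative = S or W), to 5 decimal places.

Point 1:
  φ: degrees = first 2 digits = 52, minutes = 57.1595; 52 + 57.1595/60 = 52.952658
  S → negative
  Lon: degrees = first 3 digits = 0, minutes = 34.9104; 0 + 34.9104/60 = 0.581840
  E → positive
Point 2:
  Latitude: 47 + 22.86/60 = 47.381000
  N → positive
  Longitude: 164 + 7.81/60 = 164.130167
  E → positive
Point 3:
  Lat: split at 2 digits → 57° and 36.74191′; 57 + 36.74191/60 = 57.612365
  hemisphere S, so the sign is −
  λ: degrees = first 3 digits = 176, minutes = 14.9558; 176 + 14.9558/60 = 176.249263
  W → negative
Point 4:
  φ: 83 + 50.876/60 = 83.847933
  N → positive
  Lon: 20.7169′ = 0.345282°; total 163.345282
  hemisphere W, so the sign is −

1. -52.95266, 0.58184
2. 47.38100, 164.13017
3. -57.61237, -176.24926
4. 83.84793, -163.34528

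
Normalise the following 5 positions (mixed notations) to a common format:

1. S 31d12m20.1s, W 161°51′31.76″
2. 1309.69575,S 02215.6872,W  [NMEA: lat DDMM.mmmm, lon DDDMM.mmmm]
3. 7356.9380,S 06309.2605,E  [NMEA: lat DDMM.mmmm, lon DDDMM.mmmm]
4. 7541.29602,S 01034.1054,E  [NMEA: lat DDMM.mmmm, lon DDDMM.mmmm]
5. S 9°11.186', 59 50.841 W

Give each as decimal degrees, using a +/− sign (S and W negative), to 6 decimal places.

Point 1:
  Latitude: 31 + 12/60 + 20.1/3600 = 31.2055833
  S ⇒ negate
  Lon: 161° + 51/60 + 31.76/3600 = 161 + 0.850000 + 0.008822 = 161.8588222
  W → negative
Point 2:
  φ: degrees = first 2 digits = 13, minutes = 9.69575; 13 + 9.69575/60 = 13.1615958
  S ⇒ negate
  Lon: degrees = first 3 digits = 22, minutes = 15.6872; 22 + 15.6872/60 = 22.2614533
  W → negative
Point 3:
  Latitude: degrees = first 2 digits = 73, minutes = 56.938; 73 + 56.938/60 = 73.9489667
  S ⇒ negate
  λ: split at 3 digits → 063° and 9.2605′; 63 + 9.2605/60 = 63.1543417
  E ⇒ keep positive
Point 4:
  Lat: split at 2 digits → 75° and 41.29602′; 75 + 41.29602/60 = 75.6882670
  hemisphere S, so the sign is −
  Longitude: split at 3 digits → 010° and 34.1054′; 10 + 34.1054/60 = 10.5684233
  E ⇒ keep positive
Point 5:
  Lat: 9 + 11.186/60 = 9.1864333
  S → negative
  Longitude: 50.841′ = 0.847350°; total 59.8473500
  W ⇒ negate

1. -31.205583, -161.858822
2. -13.161596, -22.261453
3. -73.948967, 63.154342
4. -75.688267, 10.568423
5. -9.186433, -59.847350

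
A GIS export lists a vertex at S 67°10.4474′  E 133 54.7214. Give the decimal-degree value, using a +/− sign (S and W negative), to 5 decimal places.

-67.17412, 133.91202

Lat: 67 + 10.4474/60 = 67.174123
S ⇒ negate
Lon: 133 + 54.7214/60 = 133.912023
E ⇒ keep positive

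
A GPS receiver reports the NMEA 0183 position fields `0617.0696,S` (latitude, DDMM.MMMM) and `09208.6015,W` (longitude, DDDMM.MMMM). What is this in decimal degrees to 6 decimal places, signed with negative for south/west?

-6.284493, -92.143358

φ: degrees = first 2 digits = 6, minutes = 17.0696; 6 + 17.0696/60 = 6.2844933
S ⇒ negate
Longitude: degrees = first 3 digits = 92, minutes = 8.6015; 92 + 8.6015/60 = 92.1433583
hemisphere W, so the sign is −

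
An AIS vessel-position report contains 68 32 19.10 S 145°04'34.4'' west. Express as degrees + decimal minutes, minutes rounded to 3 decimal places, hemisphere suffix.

68° 32.318′ S, 145° 4.573′ W

φ: seconds/60 = 0.31833; minutes = 32 + 0.31833 = 32.31833
λ: 4 + 34.4/60 = 4.57333′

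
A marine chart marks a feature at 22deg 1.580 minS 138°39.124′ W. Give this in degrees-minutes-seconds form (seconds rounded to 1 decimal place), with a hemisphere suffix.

Latitude: fractional minutes 0.58000 × 60 = 34.800″
Lon: 39.12400′ → 39′ and 0.12400 × 60 = 7.440″

22°01′34.8″ S, 138°39′7.4″ W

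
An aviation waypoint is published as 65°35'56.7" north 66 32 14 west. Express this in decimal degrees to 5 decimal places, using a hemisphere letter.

65.59908° N, 66.53722° W

Latitude: 35′ + 56.7″ = 35.94500′; 65 + 35.94500/60 = 65.599083
Lon: 32′ + 14″ = 32.23333′; 66 + 32.23333/60 = 66.537222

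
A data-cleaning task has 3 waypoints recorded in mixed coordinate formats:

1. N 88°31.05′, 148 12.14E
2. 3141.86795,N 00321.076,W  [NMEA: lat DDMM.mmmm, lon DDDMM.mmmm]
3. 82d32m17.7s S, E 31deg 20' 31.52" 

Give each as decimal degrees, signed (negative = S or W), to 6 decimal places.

1. 88.517500, 148.202333
2. 31.697799, -3.351267
3. -82.538250, 31.342089

Point 1:
  Lat: 88 + 31.05/60 = 88.5175000
  N → positive
  Lon: 12.14′ = 0.202333°; total 148.2023333
  E → positive
Point 2:
  Latitude: split at 2 digits → 31° and 41.86795′; 31 + 41.86795/60 = 31.6977992
  N → positive
  λ: split at 3 digits → 003° and 21.076′; 3 + 21.076/60 = 3.3512667
  W → negative
Point 3:
  φ: 82 + 32/60 + 17.7/3600 = 82.5382500
  hemisphere S, so the sign is −
  Longitude: 31° + 20/60 + 31.52/3600 = 31 + 0.333333 + 0.008756 = 31.3420889
  E ⇒ keep positive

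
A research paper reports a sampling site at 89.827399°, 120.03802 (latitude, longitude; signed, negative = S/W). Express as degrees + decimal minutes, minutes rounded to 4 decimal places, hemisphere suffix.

89° 49.6439′ N, 120° 2.2812′ E

Latitude: fractional part 0.827399 → 49.643940 minutes
Longitude: 120° + 0.038020 × 60 = 120° 2.281200′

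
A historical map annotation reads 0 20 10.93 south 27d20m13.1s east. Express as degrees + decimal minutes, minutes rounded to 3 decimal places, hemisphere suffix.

Latitude: 20 + 10.93/60 = 20.18217′
Lon: 20 + 13.1/60 = 20.21833′

0° 20.182′ S, 27° 20.218′ E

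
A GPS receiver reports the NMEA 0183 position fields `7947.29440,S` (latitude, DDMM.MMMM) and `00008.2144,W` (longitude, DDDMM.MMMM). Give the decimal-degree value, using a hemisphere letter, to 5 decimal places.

79.78824° S, 0.13691° W

Latitude: degrees = first 2 digits = 79, minutes = 47.2944; 79 + 47.2944/60 = 79.788240
Lon: degrees = first 3 digits = 0, minutes = 8.2144; 0 + 8.2144/60 = 0.136907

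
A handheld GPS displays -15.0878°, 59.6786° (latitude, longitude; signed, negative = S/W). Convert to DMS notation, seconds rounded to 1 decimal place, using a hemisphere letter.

Latitude is negative → S; |value| = 15.087800
Latitude: whole degrees 15; 5.26800′ → 5′ and 16.080″
Lon: 0.678600° → 40.71600′; 0.71600 × 60 = 42.960″

15°05′16.1″ S, 59°40′43.0″ E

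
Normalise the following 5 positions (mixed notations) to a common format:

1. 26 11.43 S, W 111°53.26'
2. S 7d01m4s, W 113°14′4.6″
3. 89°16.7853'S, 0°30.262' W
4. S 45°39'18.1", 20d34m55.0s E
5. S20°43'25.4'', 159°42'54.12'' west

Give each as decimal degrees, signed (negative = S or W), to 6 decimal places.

Point 1:
  φ: 26 + 11.43/60 = 26.1905000
  S ⇒ negate
  Longitude: 111 + 53.26/60 = 111.8876667
  W ⇒ negate
Point 2:
  φ: 1′ + 4″ = 1.06667′; 7 + 1.06667/60 = 7.0177778
  S → negative
  Lon: 113 + 14/60 + 4.6/3600 = 113.2346111
  W ⇒ negate
Point 3:
  Lat: 89 + 16.7853/60 = 89.2797550
  S → negative
  Lon: 30.262′ = 0.504367°; total 0.5043667
  W ⇒ negate
Point 4:
  Latitude: 39′ + 18.1″ = 39.30167′; 45 + 39.30167/60 = 45.6550278
  S → negative
  Longitude: 34′ + 55″ = 34.91667′; 20 + 34.91667/60 = 20.5819444
  E ⇒ keep positive
Point 5:
  Latitude: 43′ + 25.4″ = 43.42333′; 20 + 43.42333/60 = 20.7237222
  S → negative
  Lon: 159 + 42/60 + 54.12/3600 = 159.7150333
  W ⇒ negate

1. -26.190500, -111.887667
2. -7.017778, -113.234611
3. -89.279755, -0.504367
4. -45.655028, 20.581944
5. -20.723722, -159.715033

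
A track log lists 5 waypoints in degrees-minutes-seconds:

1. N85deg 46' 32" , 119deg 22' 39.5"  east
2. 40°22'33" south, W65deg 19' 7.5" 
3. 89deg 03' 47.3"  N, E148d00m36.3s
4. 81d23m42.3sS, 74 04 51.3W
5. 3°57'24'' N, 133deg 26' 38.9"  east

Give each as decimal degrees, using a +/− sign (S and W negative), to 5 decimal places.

1. 85.77556, 119.37764
2. -40.37583, -65.31875
3. 89.06314, 148.01008
4. -81.39508, -74.08092
5. 3.95667, 133.44414

Point 1:
  Latitude: 85° + 46/60 + 32/3600 = 85 + 0.766667 + 0.008889 = 85.775556
  N → positive
  λ: 22′ + 39.5″ = 22.65833′; 119 + 22.65833/60 = 119.377639
  E ⇒ keep positive
Point 2:
  Lat: 40 + 22/60 + 33/3600 = 40.375833
  S → negative
  Lon: 65 + 19/60 + 7.5/3600 = 65.318750
  W ⇒ negate
Point 3:
  Latitude: 89° + 3/60 + 47.3/3600 = 89 + 0.050000 + 0.013139 = 89.063139
  N → positive
  Lon: 148 + 0/60 + 36.3/3600 = 148.010083
  E → positive
Point 4:
  Latitude: 81° + 23/60 + 42.3/3600 = 81 + 0.383333 + 0.011750 = 81.395083
  hemisphere S, so the sign is −
  Longitude: 4′ + 51.3″ = 4.85500′; 74 + 4.85500/60 = 74.080917
  hemisphere W, so the sign is −
Point 5:
  φ: 3 + 57/60 + 24/3600 = 3.956667
  N ⇒ keep positive
  Lon: 133° + 26/60 + 38.9/3600 = 133 + 0.433333 + 0.010806 = 133.444139
  E → positive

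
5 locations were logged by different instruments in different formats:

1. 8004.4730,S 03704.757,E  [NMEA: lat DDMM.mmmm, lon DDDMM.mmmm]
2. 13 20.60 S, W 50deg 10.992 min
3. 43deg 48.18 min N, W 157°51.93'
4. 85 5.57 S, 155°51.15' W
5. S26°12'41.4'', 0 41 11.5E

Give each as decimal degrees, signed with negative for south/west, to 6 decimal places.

1. -80.074550, 37.079283
2. -13.343333, -50.183200
3. 43.803000, -157.865500
4. -85.092833, -155.852500
5. -26.211500, 0.686528

Point 1:
  Latitude: split at 2 digits → 80° and 4.473′; 80 + 4.473/60 = 80.0745500
  hemisphere S, so the sign is −
  Lon: split at 3 digits → 037° and 4.757′; 37 + 4.757/60 = 37.0792833
  E ⇒ keep positive
Point 2:
  Latitude: 20.6′ = 0.343333°; total 13.3433333
  S → negative
  λ: 10.992′ = 0.183200°; total 50.1832000
  W → negative
Point 3:
  Latitude: 48.18′ = 0.803000°; total 43.8030000
  N ⇒ keep positive
  Longitude: 51.93′ = 0.865500°; total 157.8655000
  W ⇒ negate
Point 4:
  φ: 5.57′ = 0.092833°; total 85.0928333
  hemisphere S, so the sign is −
  Lon: 155 + 51.15/60 = 155.8525000
  W → negative
Point 5:
  Lat: 26 + 12/60 + 41.4/3600 = 26.2115000
  S → negative
  Longitude: 0° + 41/60 + 11.5/3600 = 0 + 0.683333 + 0.003194 = 0.6865278
  E → positive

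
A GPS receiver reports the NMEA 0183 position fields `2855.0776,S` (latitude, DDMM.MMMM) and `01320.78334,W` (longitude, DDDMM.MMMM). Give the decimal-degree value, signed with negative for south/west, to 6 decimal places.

Lat: split at 2 digits → 28° and 55.0776′; 28 + 55.0776/60 = 28.9179600
hemisphere S, so the sign is −
Longitude: degrees = first 3 digits = 13, minutes = 20.78334; 13 + 20.78334/60 = 13.3463890
hemisphere W, so the sign is −

-28.917960, -13.346389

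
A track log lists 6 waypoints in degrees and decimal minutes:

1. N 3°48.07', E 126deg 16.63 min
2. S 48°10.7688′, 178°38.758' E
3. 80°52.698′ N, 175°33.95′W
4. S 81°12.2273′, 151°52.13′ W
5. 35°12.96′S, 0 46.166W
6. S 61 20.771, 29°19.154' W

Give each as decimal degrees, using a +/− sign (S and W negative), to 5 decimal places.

1. 3.80117, 126.27717
2. -48.17948, 178.64597
3. 80.87830, -175.56583
4. -81.20379, -151.86883
5. -35.21600, -0.76943
6. -61.34618, -29.31923

Point 1:
  φ: 48.07′ = 0.801167°; total 3.801167
  N ⇒ keep positive
  Longitude: 16.63′ = 0.277167°; total 126.277167
  E ⇒ keep positive
Point 2:
  Latitude: 10.7688′ = 0.179480°; total 48.179480
  S → negative
  Lon: 178 + 38.758/60 = 178.645967
  E → positive
Point 3:
  Latitude: 80 + 52.698/60 = 80.878300
  N → positive
  λ: 33.95′ = 0.565833°; total 175.565833
  W ⇒ negate
Point 4:
  Latitude: 12.2273′ = 0.203788°; total 81.203788
  hemisphere S, so the sign is −
  Longitude: 52.13′ = 0.868833°; total 151.868833
  hemisphere W, so the sign is −
Point 5:
  Lat: 35 + 12.96/60 = 35.216000
  hemisphere S, so the sign is −
  Lon: 46.166′ = 0.769433°; total 0.769433
  W ⇒ negate
Point 6:
  Lat: 61 + 20.771/60 = 61.346183
  hemisphere S, so the sign is −
  Lon: 19.154′ = 0.319233°; total 29.319233
  hemisphere W, so the sign is −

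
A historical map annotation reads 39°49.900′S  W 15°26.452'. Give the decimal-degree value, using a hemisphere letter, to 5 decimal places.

39.83167° S, 15.44087° W

φ: 39 + 49.9/60 = 39.831667
λ: 26.452′ = 0.440867°; total 15.440867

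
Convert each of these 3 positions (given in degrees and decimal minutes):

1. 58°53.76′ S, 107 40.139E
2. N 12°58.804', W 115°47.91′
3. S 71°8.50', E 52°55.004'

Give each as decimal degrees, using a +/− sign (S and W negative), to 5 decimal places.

Point 1:
  φ: 53.76′ = 0.896000°; total 58.896000
  hemisphere S, so the sign is −
  Lon: 40.139′ = 0.668983°; total 107.668983
  E ⇒ keep positive
Point 2:
  φ: 12 + 58.804/60 = 12.980067
  N → positive
  λ: 47.91′ = 0.798500°; total 115.798500
  W ⇒ negate
Point 3:
  Latitude: 8.5′ = 0.141667°; total 71.141667
  S ⇒ negate
  Lon: 55.004′ = 0.916733°; total 52.916733
  E → positive

1. -58.89600, 107.66898
2. 12.98007, -115.79850
3. -71.14167, 52.91673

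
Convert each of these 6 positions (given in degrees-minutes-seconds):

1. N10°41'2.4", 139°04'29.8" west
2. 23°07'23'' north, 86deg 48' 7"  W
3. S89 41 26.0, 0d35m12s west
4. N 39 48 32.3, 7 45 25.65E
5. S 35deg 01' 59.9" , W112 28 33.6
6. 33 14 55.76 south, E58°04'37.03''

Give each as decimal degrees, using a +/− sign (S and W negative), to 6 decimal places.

1. 10.684000, -139.074944
2. 23.123056, -86.801944
3. -89.690556, -0.586667
4. 39.808972, 7.757125
5. -35.033306, -112.476000
6. -33.248822, 58.076953

Point 1:
  Lat: 10° + 41/60 + 2.4/3600 = 10 + 0.683333 + 0.000667 = 10.6840000
  N → positive
  Lon: 139 + 4/60 + 29.8/3600 = 139.0749444
  W ⇒ negate
Point 2:
  φ: 23 + 7/60 + 23/3600 = 23.1230556
  N → positive
  λ: 48′ + 7″ = 48.11667′; 86 + 48.11667/60 = 86.8019444
  hemisphere W, so the sign is −
Point 3:
  Latitude: 89° + 41/60 + 26/3600 = 89 + 0.683333 + 0.007222 = 89.6905556
  S ⇒ negate
  Longitude: 35′ + 12″ = 35.20000′; 0 + 35.20000/60 = 0.5866667
  W ⇒ negate
Point 4:
  Latitude: 48′ + 32.3″ = 48.53833′; 39 + 48.53833/60 = 39.8089722
  N → positive
  Longitude: 7° + 45/60 + 25.65/3600 = 7 + 0.750000 + 0.007125 = 7.7571250
  E ⇒ keep positive
Point 5:
  Latitude: 35° + 1/60 + 59.9/3600 = 35 + 0.016667 + 0.016639 = 35.0333056
  S ⇒ negate
  λ: 112 + 28/60 + 33.6/3600 = 112.4760000
  W → negative
Point 6:
  Latitude: 14′ + 55.76″ = 14.92933′; 33 + 14.92933/60 = 33.2488222
  hemisphere S, so the sign is −
  Longitude: 58° + 4/60 + 37.03/3600 = 58 + 0.066667 + 0.010286 = 58.0769528
  E → positive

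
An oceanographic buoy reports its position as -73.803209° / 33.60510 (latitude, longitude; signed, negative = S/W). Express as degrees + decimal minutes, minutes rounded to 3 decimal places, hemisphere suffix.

Latitude is negative → S; |value| = 73.803209
Lat: 73° + 0.803209 × 60 = 73° 48.19254′
Longitude: minutes = (33.605100 − 33) × 60 = 36.30600

73° 48.193′ S, 33° 36.306′ E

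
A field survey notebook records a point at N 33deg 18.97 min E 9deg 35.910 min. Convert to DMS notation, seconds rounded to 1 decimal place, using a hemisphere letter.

33°18′58.2″ N, 9°35′54.6″ E

Lat: fractional minutes 0.97000 × 60 = 58.200″
Lon: fractional minutes 0.91000 × 60 = 54.600″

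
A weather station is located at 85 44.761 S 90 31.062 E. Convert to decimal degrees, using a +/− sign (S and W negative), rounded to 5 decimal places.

φ: 44.761′ = 0.746017°; total 85.746017
S ⇒ negate
Lon: 31.062′ = 0.517700°; total 90.517700
E → positive

-85.74602, 90.51770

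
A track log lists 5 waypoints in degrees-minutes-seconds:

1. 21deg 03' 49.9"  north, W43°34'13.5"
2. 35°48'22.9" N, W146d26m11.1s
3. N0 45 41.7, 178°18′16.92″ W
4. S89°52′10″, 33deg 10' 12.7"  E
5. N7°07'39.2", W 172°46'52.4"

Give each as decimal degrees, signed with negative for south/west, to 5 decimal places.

Point 1:
  Latitude: 3′ + 49.9″ = 3.83167′; 21 + 3.83167/60 = 21.063861
  N → positive
  Lon: 43° + 34/60 + 13.5/3600 = 43 + 0.566667 + 0.003750 = 43.570417
  hemisphere W, so the sign is −
Point 2:
  Latitude: 35 + 48/60 + 22.9/3600 = 35.806361
  N ⇒ keep positive
  λ: 146° + 26/60 + 11.1/3600 = 146 + 0.433333 + 0.003083 = 146.436417
  W → negative
Point 3:
  φ: 0° + 45/60 + 41.7/3600 = 0 + 0.750000 + 0.011583 = 0.761583
  N ⇒ keep positive
  Lon: 18′ + 16.92″ = 18.28200′; 178 + 18.28200/60 = 178.304700
  W ⇒ negate
Point 4:
  Latitude: 89° + 52/60 + 10/3600 = 89 + 0.866667 + 0.002778 = 89.869444
  hemisphere S, so the sign is −
  λ: 10′ + 12.7″ = 10.21167′; 33 + 10.21167/60 = 33.170194
  E ⇒ keep positive
Point 5:
  Lat: 7′ + 39.2″ = 7.65333′; 7 + 7.65333/60 = 7.127556
  N → positive
  λ: 172° + 46/60 + 52.4/3600 = 172 + 0.766667 + 0.014556 = 172.781222
  W → negative

1. 21.06386, -43.57042
2. 35.80636, -146.43642
3. 0.76158, -178.30470
4. -89.86944, 33.17019
5. 7.12756, -172.78122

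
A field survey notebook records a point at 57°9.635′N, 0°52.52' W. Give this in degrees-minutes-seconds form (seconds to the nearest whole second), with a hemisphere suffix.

Latitude: 9.63500′ → 9′ and 0.63500 × 60 = 38.10″
Lon: 52.52000′ → 52′ and 0.52000 × 60 = 31.20″

57°09′38″ N, 0°52′31″ W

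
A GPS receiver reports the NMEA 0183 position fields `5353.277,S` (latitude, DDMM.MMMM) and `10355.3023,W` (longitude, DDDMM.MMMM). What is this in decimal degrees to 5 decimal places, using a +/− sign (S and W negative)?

-53.88795, -103.92171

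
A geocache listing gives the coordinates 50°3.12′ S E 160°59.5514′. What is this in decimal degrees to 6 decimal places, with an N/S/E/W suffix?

50.052000° S, 160.992523° E

Lat: 50 + 3.12/60 = 50.0520000
Longitude: 59.5514′ = 0.992523°; total 160.9925233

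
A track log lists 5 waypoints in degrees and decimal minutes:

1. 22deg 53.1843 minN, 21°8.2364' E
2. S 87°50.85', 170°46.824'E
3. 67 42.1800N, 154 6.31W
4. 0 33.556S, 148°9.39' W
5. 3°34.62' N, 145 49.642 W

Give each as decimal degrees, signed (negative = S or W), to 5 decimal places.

Point 1:
  Lat: 53.1843′ = 0.886405°; total 22.886405
  N → positive
  Longitude: 8.2364′ = 0.137273°; total 21.137273
  E → positive
Point 2:
  φ: 87 + 50.85/60 = 87.847500
  S → negative
  Longitude: 170 + 46.824/60 = 170.780400
  E ⇒ keep positive
Point 3:
  φ: 42.18′ = 0.703000°; total 67.703000
  N ⇒ keep positive
  Longitude: 6.31′ = 0.105167°; total 154.105167
  W → negative
Point 4:
  Latitude: 33.556′ = 0.559267°; total 0.559267
  hemisphere S, so the sign is −
  Longitude: 9.39′ = 0.156500°; total 148.156500
  W ⇒ negate
Point 5:
  φ: 3 + 34.62/60 = 3.577000
  N ⇒ keep positive
  Lon: 145 + 49.642/60 = 145.827367
  W → negative

1. 22.88641, 21.13727
2. -87.84750, 170.78040
3. 67.70300, -154.10517
4. -0.55927, -148.15650
5. 3.57700, -145.82737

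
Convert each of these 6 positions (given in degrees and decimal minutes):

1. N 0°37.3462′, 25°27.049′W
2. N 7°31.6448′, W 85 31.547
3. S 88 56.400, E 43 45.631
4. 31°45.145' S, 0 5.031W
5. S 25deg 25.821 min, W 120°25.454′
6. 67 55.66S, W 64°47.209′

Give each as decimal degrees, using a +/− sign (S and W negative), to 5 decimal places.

1. 0.62244, -25.45082
2. 7.52741, -85.52578
3. -88.94000, 43.76052
4. -31.75242, -0.08385
5. -25.43035, -120.42423
6. -67.92767, -64.78682

Point 1:
  Lat: 0 + 37.3462/60 = 0.622437
  N → positive
  Longitude: 25 + 27.049/60 = 25.450817
  W → negative
Point 2:
  φ: 31.6448′ = 0.527413°; total 7.527413
  N ⇒ keep positive
  Longitude: 31.547′ = 0.525783°; total 85.525783
  W ⇒ negate
Point 3:
  φ: 56.4′ = 0.940000°; total 88.940000
  S ⇒ negate
  λ: 43 + 45.631/60 = 43.760517
  E → positive
Point 4:
  Latitude: 31 + 45.145/60 = 31.752417
  hemisphere S, so the sign is −
  λ: 5.031′ = 0.083850°; total 0.083850
  hemisphere W, so the sign is −
Point 5:
  Lat: 25 + 25.821/60 = 25.430350
  S → negative
  λ: 25.454′ = 0.424233°; total 120.424233
  W → negative
Point 6:
  φ: 67 + 55.66/60 = 67.927667
  S ⇒ negate
  Longitude: 47.209′ = 0.786817°; total 64.786817
  W ⇒ negate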